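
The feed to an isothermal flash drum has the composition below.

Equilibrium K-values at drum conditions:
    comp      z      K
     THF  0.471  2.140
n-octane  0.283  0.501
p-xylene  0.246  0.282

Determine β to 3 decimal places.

β = 0.314

Rachford–Rice: g(β) = Σ zᵢ(Kᵢ−1)/(1+β(Kᵢ−1)) = 0.
g(0) = ΣzᵢKᵢ − 1 = 0.219 and g(1) = 1 − Σzᵢ/Kᵢ = -0.657, so a root lies in (0, 1).
Iterate (Newton) starting at β = 0.65:
  β = 0.650: g = -0.2318, g' = -0.802 → β = 0.361
  β = 0.361: g = -0.0303, g' = -0.643 → β = 0.314
Converged at β = 0.314.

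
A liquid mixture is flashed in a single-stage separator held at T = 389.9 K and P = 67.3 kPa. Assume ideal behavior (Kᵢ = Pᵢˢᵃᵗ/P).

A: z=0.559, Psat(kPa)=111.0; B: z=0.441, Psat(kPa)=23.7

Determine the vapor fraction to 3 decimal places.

ψ = 0.184

Raoult's law: Kᵢ = Pᵢˢᵃᵗ/P = Pᵢˢᵃᵗ/67.3.
  K_A = 111.0/67.3 = 1.64933, K_B = 23.7/67.3 = 0.35215
Material balance + equilibrium reduce to Σ zᵢ(Kᵢ−1)/(1+ψ(Kᵢ−1)) = 0.
g(0) = ΣzᵢKᵢ − 1 = 0.077 and g(1) = 1 − Σzᵢ/Kᵢ = -0.591, so a root lies in (0, 1).
Binary case is linear: z₁(K₁−1)(1+ψ(K₂−1)) + z₂(K₂−1)(1+ψ(K₁−1)) = 0
⇒ ψ = [z₁(K₁−1)+z₂(K₂−1)] / [−(K₁−1)(K₂−1)] = 0.0773/0.4207 = 0.184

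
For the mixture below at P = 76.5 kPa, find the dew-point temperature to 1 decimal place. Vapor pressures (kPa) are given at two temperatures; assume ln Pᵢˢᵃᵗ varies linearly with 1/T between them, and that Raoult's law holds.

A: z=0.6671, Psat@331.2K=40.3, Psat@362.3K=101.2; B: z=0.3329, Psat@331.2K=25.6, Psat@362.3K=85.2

T = 355.2 K

Dew-point temperature: Σzᵢ·P/Pᵢˢᵃᵗ(T) = 1. Interpolate ln Pᵢˢᵃᵗ = aᵢ + bᵢ/T.
  T = 331.2 K: ΣzᵢP/Pᵢˢᵃᵗ = 2.2611
  T = 362.3 K: ΣzᵢP/Pᵢˢᵃᵗ = 0.8032
  T = 346.8 K: ΣzᵢP/Pᵢˢᵃᵗ = 1.3114
  T = 354.6 K: ΣzᵢP/Pᵢˢᵃᵗ = 1.0187
  T = 358.5 K: ΣzᵢP/Pᵢˢᵃᵗ = 0.9019
  T = 356.6 K: ΣzᵢP/Pᵢˢᵃᵗ = 0.9566
Interpolating between 354.6 K and 356.6 K gives T ≈ 355.2 K.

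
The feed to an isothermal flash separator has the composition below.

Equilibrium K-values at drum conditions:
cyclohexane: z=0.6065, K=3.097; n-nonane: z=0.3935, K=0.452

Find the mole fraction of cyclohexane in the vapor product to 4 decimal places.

Binary case is linear: z₁(K₁−1)(1+ψ(K₂−1)) + z₂(K₂−1)(1+ψ(K₁−1)) = 0
⇒ ψ = [z₁(K₁−1)+z₂(K₂−1)] / [−(K₁−1)(K₂−1)] = 1.05619/1.14916 = 0.9191
Compositions from xᵢ = zᵢ/(1+ψ(Kᵢ−1)), yᵢ = Kᵢxᵢ:
  cyclohexane: x = 0.2072, y = 0.6416
  n-nonane: x = 0.7928, y = 0.3584

y_cyclohexane = 0.6416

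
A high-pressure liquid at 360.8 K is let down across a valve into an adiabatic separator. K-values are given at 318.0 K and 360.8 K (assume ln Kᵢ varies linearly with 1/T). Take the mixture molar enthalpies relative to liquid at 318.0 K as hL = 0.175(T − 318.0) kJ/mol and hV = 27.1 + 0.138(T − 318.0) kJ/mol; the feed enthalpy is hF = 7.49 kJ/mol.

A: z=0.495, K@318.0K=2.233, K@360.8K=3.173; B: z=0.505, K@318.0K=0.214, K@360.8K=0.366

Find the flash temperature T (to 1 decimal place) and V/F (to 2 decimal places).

Adiabatic flash: solve Rachford–Rice at each trial T, then check hF = ψ·hV(T) + (1−ψ)·hL(T).
  T = 318.0 K: K = (2.233, 0.214), RR gives ψ = 0.220, H_out = 5.967 kJ/mol
  T = 360.8 K: K = (3.173, 0.366), RR gives ψ = 0.548, H_out = 21.482 kJ/mol
  T = 339.4 K: K = (2.691, 0.285), RR gives ψ = 0.393, H_out = 14.095 kJ/mol
  T = 328.7 K: K = (2.459, 0.248), RR gives ψ = 0.312, H_out = 10.206 kJ/mol
  T = 323.4 K: K = (2.346, 0.231), RR gives ψ = 0.268, H_out = 8.165 kJ/mol
  T = 320.7 K: K = (2.289, 0.222), RR gives ψ = 0.245, H_out = 7.083 kJ/mol
  T = 322.0 K: K = (2.317, 0.226), RR gives ψ = 0.256, H_out = 7.608 kJ/mol
Linear interpolation between T = 320.7 (H_out = 7.083) and T = 322.0 (H_out = 7.608) on hF = 7.49 gives T ≈ 321.7 K, at which ψ = 0.25.

T = 321.7 K, V/F = 0.25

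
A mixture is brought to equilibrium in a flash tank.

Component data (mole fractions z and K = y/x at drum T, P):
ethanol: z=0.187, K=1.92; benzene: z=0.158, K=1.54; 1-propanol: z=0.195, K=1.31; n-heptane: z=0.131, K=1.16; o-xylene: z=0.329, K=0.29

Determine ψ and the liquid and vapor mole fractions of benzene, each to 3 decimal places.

Let ψ = V/F and solve Σ zᵢ(Kᵢ−1)/(1+ψ(Kᵢ−1)) = 0.
Check two-phase: ΣzᵢKᵢ = 1.105 > 1 and Σzᵢ/Kᵢ = 1.596 > 1, so g(0) = 0.105 > 0 and g(1) = -0.596 < 0.
Newton–Raphson from ψ = 0.5:
  ψ = 0.500: g = -0.1054, g' = -0.518 → ψ = 0.297
  ψ = 0.297: g = -0.0119, g' = -0.417 → ψ = 0.268
Converged at ψ = 0.268.
Compositions from xᵢ = zᵢ/(1+ψ(Kᵢ−1)), yᵢ = Kᵢxᵢ:
  ethanol: x = 0.150, y = 0.288
  benzene: x = 0.138, y = 0.213
  1-propanol: x = 0.180, y = 0.236
  n-heptane: x = 0.126, y = 0.146
  o-xylene: x = 0.406, y = 0.118

ψ = 0.268, x_benzene = 0.138, y_benzene = 0.213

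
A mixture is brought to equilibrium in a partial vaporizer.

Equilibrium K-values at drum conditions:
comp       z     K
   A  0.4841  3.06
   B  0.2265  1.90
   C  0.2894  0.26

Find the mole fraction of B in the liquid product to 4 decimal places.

Let ψ = V/F and solve Σ zᵢ(Kᵢ−1)/(1+ψ(Kᵢ−1)) = 0.
Feasibility: ΣzᵢKᵢ = 1.9869, Σzᵢ/Kᵢ = 1.3905 — both > 1, two phases present.
Iterate (Newton) starting at ψ = 0.53:
  ψ = 0.5300: g = 0.26241, g' = -0.9826 → ψ = 0.7971
  ψ = 0.7971: g = -0.02595, g' = -1.2985 → ψ = 0.7771
  ψ = 0.7771: g = -0.00055, g' = -1.2448 → ψ = 0.7766
Converged at ψ = 0.7766.
Compositions from xᵢ = zᵢ/(1+ψ(Kᵢ−1)), yᵢ = Kᵢxᵢ:
  A: x = 0.1862, y = 0.5698
  B: x = 0.1333, y = 0.2533
  C: x = 0.6805, y = 0.1769

x_B = 0.1333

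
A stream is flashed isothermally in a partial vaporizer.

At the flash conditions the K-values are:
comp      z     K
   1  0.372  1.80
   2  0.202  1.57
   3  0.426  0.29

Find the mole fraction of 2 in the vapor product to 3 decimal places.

Material balance + equilibrium reduce to Σ zᵢ(Kᵢ−1)/(1+ψ(Kᵢ−1)) = 0.
Check two-phase: ΣzᵢKᵢ = 1.110 > 1 and Σzᵢ/Kᵢ = 1.804 > 1, so g(0) = 0.110 > 0 and g(1) = -0.804 < 0.
Iterate (Newton) starting at ψ = 0.5:
  ψ = 0.500: g = -0.1668, g' = -0.677 → ψ = 0.254
  ψ = 0.254: g = -0.0210, g' = -0.534 → ψ = 0.215
  ψ = 0.215: g = -0.0002, g' = -0.524 → ψ = 0.214
Converged at ψ = 0.214.
Compositions from xᵢ = zᵢ/(1+ψ(Kᵢ−1)), yᵢ = Kᵢxᵢ:
  1: x = 0.318, y = 0.572
  2: x = 0.180, y = 0.283
  3: x = 0.502, y = 0.146

y_2 = 0.283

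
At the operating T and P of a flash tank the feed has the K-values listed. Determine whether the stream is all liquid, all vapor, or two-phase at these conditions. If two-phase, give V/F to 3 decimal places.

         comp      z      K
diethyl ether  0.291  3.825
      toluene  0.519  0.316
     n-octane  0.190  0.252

two-phase, V/F = 0.164

ΣzᵢKᵢ = 1.325; Σzᵢ/Kᵢ = 2.472.
Both exceed 1, so a two-phase solution exists.
Iterate (Newton) starting at ψ = 0.5:
  ψ = 0.500: g = -0.4258, g' = -1.231 → ψ = 0.154
  ψ = 0.154: g = 0.0152, g' = -1.566 → ψ = 0.164
Converged at ψ = 0.164.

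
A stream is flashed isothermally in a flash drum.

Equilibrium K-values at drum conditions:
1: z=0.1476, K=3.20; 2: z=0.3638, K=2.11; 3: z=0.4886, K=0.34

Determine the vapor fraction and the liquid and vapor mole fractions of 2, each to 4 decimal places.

Rachford–Rice: g(ψ) = Σ zᵢ(Kᵢ−1)/(1+ψ(Kᵢ−1)) = 0.
Check two-phase: ΣzᵢKᵢ = 1.4061 > 1 and Σzᵢ/Kᵢ = 1.6556 > 1, so g(0) = 0.4061 > 0 and g(1) = -0.6556 < 0.
Newton iteration, ψ⁰ = 0.46:
  ψ = 0.4600: g = -0.03435, g' = -0.8118 → ψ = 0.4177
  ψ = 0.4177: g = -0.00009, g' = -0.8089 → ψ = 0.4176
Converged at ψ = 0.4176.
Compositions from xᵢ = zᵢ/(1+ψ(Kᵢ−1)), yᵢ = Kᵢxᵢ:
  1: x = 0.0769, y = 0.2462
  2: x = 0.2486, y = 0.5245
  3: x = 0.6745, y = 0.2293

ψ = 0.4176, x_2 = 0.2486, y_2 = 0.5245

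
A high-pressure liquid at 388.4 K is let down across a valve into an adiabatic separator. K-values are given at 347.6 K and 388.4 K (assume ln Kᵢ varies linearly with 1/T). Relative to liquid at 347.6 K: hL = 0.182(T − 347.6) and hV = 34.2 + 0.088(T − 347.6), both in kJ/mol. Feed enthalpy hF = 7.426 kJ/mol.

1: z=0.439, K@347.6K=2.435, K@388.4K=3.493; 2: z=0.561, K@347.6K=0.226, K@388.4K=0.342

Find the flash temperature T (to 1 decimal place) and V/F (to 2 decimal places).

Adiabatic flash: solve Rachford–Rice at each trial T, then check hF = ψ·hV(T) + (1−ψ)·hL(T).
  T = 347.6 K: K = (2.435, 0.226), RR gives ψ = 0.176, H_out = 6.028 kJ/mol
  T = 388.4 K: K = (3.493, 0.342), RR gives ψ = 0.442, H_out = 20.851 kJ/mol
  T = 368.0 K: K = (2.946, 0.281), RR gives ψ = 0.322, H_out = 14.122 kJ/mol
  T = 357.8 K: K = (2.685, 0.253), RR gives ψ = 0.255, H_out = 10.325 kJ/mol
  T = 352.7 K: K = (2.559, 0.239), RR gives ψ = 0.217, H_out = 8.253 kJ/mol
  T = 350.1 K: K = (2.495, 0.232), RR gives ψ = 0.197, H_out = 7.140 kJ/mol
  T = 351.4 K: K = (2.527, 0.236), RR gives ψ = 0.207, H_out = 7.702 kJ/mol
Linear interpolation between T = 350.1 (H_out = 7.140) and T = 351.4 (H_out = 7.702) on hF = 7.426 gives T ≈ 350.8 K, at which ψ = 0.20.

T = 350.8 K, V/F = 0.20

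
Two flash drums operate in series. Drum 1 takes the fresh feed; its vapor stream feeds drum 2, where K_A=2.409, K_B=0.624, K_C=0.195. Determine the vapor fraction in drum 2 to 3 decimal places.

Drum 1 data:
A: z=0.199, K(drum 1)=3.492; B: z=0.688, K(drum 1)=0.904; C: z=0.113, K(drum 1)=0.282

Drum 1:
Rachford–Rice: g(ψ₁) = Σ zᵢ(Kᵢ−1)/(1+ψ₁(Kᵢ−1)) = 0.
g(0) = ΣzᵢKᵢ − 1 = 0.349 and g(1) = 1 − Σzᵢ/Kᵢ = -0.219, so a root lies in (0, 1).
Iterate (Newton) starting at ψ₁ = 0.55:
  ψ₁ = 0.550: g = 0.0054, g' = -0.386 → ψ₁ = 0.564
Converged at ψ₁ = 0.564.
Drum-1 compositions:
  A: x = 0.083, y = 0.289
  B: x = 0.727, y = 0.658
  C: x = 0.190, y = 0.054
Drum-2 feed = drum-1 vapor: z₂ = (0.2889, 0.6576, 0.0535).
Drum 2:
Material balance + equilibrium reduce to Σ zᵢ(Kᵢ−1)/(1+ψ₂(Kᵢ−1)) = 0.
g(0) = ΣzᵢKᵢ − 1 = 0.117 and g(1) = 1 − Σzᵢ/Kᵢ = -0.448, so a root lies in (0, 1).
Newton–Raphson from ψ₂ = 0.5:
  ψ₂ = 0.500: g = -0.1378, g' = -0.436 → ψ₂ = 0.184
  ψ₂ = 0.184: g = 0.0072, g' = -0.517 → ψ₂ = 0.198
Converged at ψ₂ = 0.198.
  A: x = 0.226, y = 0.544
  B: x = 0.710, y = 0.443
  C: x = 0.064, y = 0.012

V/F (drum 2) = 0.198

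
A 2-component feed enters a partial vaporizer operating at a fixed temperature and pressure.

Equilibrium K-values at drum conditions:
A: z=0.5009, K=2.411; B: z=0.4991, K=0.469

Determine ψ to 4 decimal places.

ψ = 0.5896

Binary case is linear: z₁(K₁−1)(1+ψ(K₂−1)) + z₂(K₂−1)(1+ψ(K₁−1)) = 0
⇒ ψ = [z₁(K₁−1)+z₂(K₂−1)] / [−(K₁−1)(K₂−1)] = 0.44175/0.74924 = 0.5896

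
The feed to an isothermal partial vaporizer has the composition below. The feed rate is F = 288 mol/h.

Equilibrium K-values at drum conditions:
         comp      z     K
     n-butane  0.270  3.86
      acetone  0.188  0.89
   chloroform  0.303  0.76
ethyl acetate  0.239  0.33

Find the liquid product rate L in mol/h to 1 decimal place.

L = 156.2 mol/h

Rachford–Rice: g(V/F) = Σ zᵢ(Kᵢ−1)/(1+V/F(Kᵢ−1)) = 0.
Check two-phase: ΣzᵢKᵢ = 1.519 > 1 and Σzᵢ/Kᵢ = 1.404 > 1, so g(0) = 0.519 > 0 and g(1) = -0.404 < 0.
Iterate (Newton) starting at V/F = 0.36:
  V/F = 0.360: g = 0.0683, g' = -0.746 → V/F = 0.452
  V/F = 0.452: g = 0.0041, g' = -0.666 → V/F = 0.458
Converged at V/F = 0.458.
Then V = V/F·F = 0.4577·288 = 131.8 mol/h and L = F − V = 156.2 mol/h.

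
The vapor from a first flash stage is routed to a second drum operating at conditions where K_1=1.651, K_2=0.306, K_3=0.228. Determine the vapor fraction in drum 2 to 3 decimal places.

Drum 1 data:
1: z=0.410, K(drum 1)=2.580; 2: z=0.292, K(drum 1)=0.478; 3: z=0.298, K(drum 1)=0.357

Drum 1:
Rachford–Rice: g(ψ₁) = Σ zᵢ(Kᵢ−1)/(1+ψ₁(Kᵢ−1)) = 0.
Feasibility: ΣzᵢKᵢ = 1.304, Σzᵢ/Kᵢ = 1.605 — both > 1, two phases present.
Iterate (Newton) starting at ψ₁ = 0.33:
  ψ₁ = 0.330: g = -0.0016, g' = -0.757 → ψ₁ = 0.328
Converged at ψ₁ = 0.328.
Drum-1 compositions:
  1: x = 0.270, y = 0.697
  2: x = 0.352, y = 0.168
  3: x = 0.378, y = 0.135
Drum-2 feed = drum-1 vapor: z₂ = (0.6968, 0.1684, 0.1348).
Drum 2:
Newton iteration, ψ₂⁰ = 0.5:
  ψ₂ = 0.500: g = -0.0063, g' = -0.571 → ψ₂ = 0.489
Converged at ψ₂ = 0.489.
  1: x = 0.529, y = 0.873
  2: x = 0.255, y = 0.078
  3: x = 0.217, y = 0.049

V/F (drum 2) = 0.489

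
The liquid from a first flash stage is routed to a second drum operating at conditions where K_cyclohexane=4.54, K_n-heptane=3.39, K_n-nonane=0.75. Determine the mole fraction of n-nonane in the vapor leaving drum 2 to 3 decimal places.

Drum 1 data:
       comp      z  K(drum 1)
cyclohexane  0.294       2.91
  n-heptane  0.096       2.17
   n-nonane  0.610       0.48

y_n-nonane (drum 2) = 0.695

Drum 1:
Material balance + equilibrium reduce to Σ zᵢ(Kᵢ−1)/(1+ψ₁(Kᵢ−1)) = 0.
Check two-phase: ΣzᵢKᵢ = 1.357 > 1 and Σzᵢ/Kᵢ = 1.416 > 1, so g(0) = 0.357 > 0 and g(1) = -0.416 < 0.
Newton iteration, ψ₁⁰ = 0.5:
  ψ₁ = 0.500: g = -0.0706, g' = -0.634 → ψ₁ = 0.389
  ψ₁ = 0.389: g = 0.0019, g' = -0.674 → ψ₁ = 0.392
Converged at ψ₁ = 0.392.
Drum-1 compositions:
  cyclohexane: x = 0.168, y = 0.489
  n-heptane: x = 0.066, y = 0.143
  n-nonane: x = 0.766, y = 0.368
Drum-2 feed = drum-1 liquid: z₂ = (0.1682, 0.0658, 0.7660).
Drum 2:
Rachford–Rice: g(ψ₂) = Σ zᵢ(Kᵢ−1)/(1+ψ₂(Kᵢ−1)) = 0.
Check two-phase: ΣzᵢKᵢ = 1.561 > 1 and Σzᵢ/Kᵢ = 1.078 > 1, so g(0) = 0.561 > 0 and g(1) = -0.078 < 0.
Newton–Raphson from ψ₂ = 0.62:
  ψ₂ = 0.620: g = 0.0232, g' = -0.335 → ψ₂ = 0.689
  ψ₂ = 0.689: g = 0.0012, g' = -0.302 → ψ₂ = 0.693
Converged at ψ₂ = 0.693.
  cyclohexane: x = 0.049, y = 0.221
  n-heptane: x = 0.025, y = 0.084
  n-nonane: x = 0.927, y = 0.695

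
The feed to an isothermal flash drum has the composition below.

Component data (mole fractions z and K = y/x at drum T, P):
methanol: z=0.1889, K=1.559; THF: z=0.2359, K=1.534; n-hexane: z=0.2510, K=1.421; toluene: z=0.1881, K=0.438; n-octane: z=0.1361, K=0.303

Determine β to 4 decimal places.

Material balance + equilibrium reduce to Σ zᵢ(Kᵢ−1)/(1+β(Kᵢ−1)) = 0.
Check two-phase: ΣzᵢKᵢ = 1.1367 > 1 and Σzᵢ/Kᵢ = 1.3302 > 1, so g(0) = 0.1367 > 0 and g(1) = -0.3302 < 0.
Iterate (Newton) starting at β = 0.35:
  β = 0.3500: g = 0.02948, g' = -0.3306 → β = 0.4392
  β = 0.4392: g = -0.00106, g' = -0.3559 → β = 0.4362
Converged at β = 0.4362.

β = 0.4362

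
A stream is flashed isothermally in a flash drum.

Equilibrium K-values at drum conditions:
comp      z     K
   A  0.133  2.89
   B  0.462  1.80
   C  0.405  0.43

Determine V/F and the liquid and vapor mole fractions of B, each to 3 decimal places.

Rachford–Rice: g(V/F) = Σ zᵢ(Kᵢ−1)/(1+V/F(Kᵢ−1)) = 0.
Feasibility: ΣzᵢKᵢ = 1.390, Σzᵢ/Kᵢ = 1.245 — both > 1, two phases present.
Newton–Raphson from V/F = 0.5:
  V/F = 0.500: g = 0.0704, g' = -0.534 → V/F = 0.632
  V/F = 0.632: g = -0.0007, g' = -0.551 → V/F = 0.631
Converged at V/F = 0.631.
Compositions from xᵢ = zᵢ/(1+V/F(Kᵢ−1)), yᵢ = Kᵢxᵢ:
  A: x = 0.061, y = 0.175
  B: x = 0.307, y = 0.553
  C: x = 0.632, y = 0.272

V/F = 0.631, x_B = 0.307, y_B = 0.553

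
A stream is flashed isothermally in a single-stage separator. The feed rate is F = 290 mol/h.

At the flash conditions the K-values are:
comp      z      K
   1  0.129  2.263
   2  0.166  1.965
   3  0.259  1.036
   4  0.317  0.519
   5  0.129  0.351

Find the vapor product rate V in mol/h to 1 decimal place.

V = 64.3 mol/h

Let ψ = V/F and solve Σ zᵢ(Kᵢ−1)/(1+ψ(Kᵢ−1)) = 0.
g(0) = ΣzᵢKᵢ − 1 = 0.096 and g(1) = 1 − Σzᵢ/Kᵢ = -0.370, so a root lies in (0, 1).
Iterate (Newton) starting at ψ = 0.5:
  ψ = 0.500: g = -0.1076, g' = -0.394 → ψ = 0.227
  ψ = 0.227: g = -0.0021, g' = -0.396 → ψ = 0.222
Converged at ψ = 0.222.
Then V = ψ·F = 0.2218·290 = 64.3 mol/h and L = F − V = 225.7 mol/h.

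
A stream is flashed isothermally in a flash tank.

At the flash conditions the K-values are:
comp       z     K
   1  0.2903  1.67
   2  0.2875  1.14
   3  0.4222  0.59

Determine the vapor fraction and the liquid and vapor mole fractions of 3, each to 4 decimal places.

Let ψ = V/F and solve Σ zᵢ(Kᵢ−1)/(1+ψ(Kᵢ−1)) = 0.
g(0) = ΣzᵢKᵢ − 1 = 0.0616 and g(1) = 1 − Σzᵢ/Kᵢ = -0.1416, so a root lies in (0, 1).
Newton–Raphson from ψ = 0.48:
  ψ = 0.4800: g = -0.03063, g' = -0.1896 → ψ = 0.3184
  ψ = 0.3184: g = -0.00026, g' = -0.1876 → ψ = 0.3170
Converged at ψ = 0.3170.
Compositions from xᵢ = zᵢ/(1+ψ(Kᵢ−1)), yᵢ = Kᵢxᵢ:
  1: x = 0.2394, y = 0.3999
  2: x = 0.2753, y = 0.3138
  3: x = 0.4853, y = 0.2863

ψ = 0.3170, x_3 = 0.4853, y_3 = 0.2863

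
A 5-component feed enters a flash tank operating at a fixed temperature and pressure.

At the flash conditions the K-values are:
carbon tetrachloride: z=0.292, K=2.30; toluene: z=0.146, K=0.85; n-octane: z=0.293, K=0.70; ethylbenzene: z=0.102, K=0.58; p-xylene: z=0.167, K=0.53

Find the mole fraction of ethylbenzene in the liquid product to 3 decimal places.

x_ethylbenzene = 0.119

Iterate (Newton) starting at V/F = 0.5:
  V/F = 0.500: g = -0.0539, g' = -0.313 → V/F = 0.328
  V/F = 0.328: g = 0.0031, g' = -0.354 → V/F = 0.337
Converged at V/F = 0.337.
Compositions from xᵢ = zᵢ/(1+V/F(Kᵢ−1)), yᵢ = Kᵢxᵢ:
  carbon tetrachloride: x = 0.203, y = 0.467
  toluene: x = 0.154, y = 0.131
  n-octane: x = 0.326, y = 0.228
  ethylbenzene: x = 0.119, y = 0.069
  p-xylene: x = 0.198, y = 0.105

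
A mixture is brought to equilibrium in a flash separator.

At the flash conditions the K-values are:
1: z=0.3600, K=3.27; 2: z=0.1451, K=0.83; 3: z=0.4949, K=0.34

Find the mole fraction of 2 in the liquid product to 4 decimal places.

Material balance + equilibrium reduce to Σ zᵢ(Kᵢ−1)/(1+ψ(Kᵢ−1)) = 0.
g(0) = ΣzᵢKᵢ − 1 = 0.4659 and g(1) = 1 − Σzᵢ/Kᵢ = -0.7405, so a root lies in (0, 1).
Newton iteration, ψ⁰ = 0.5:
  ψ = 0.5000: g = -0.13171, g' = -0.8922 → ψ = 0.3524
  ψ = 0.3524: g = 0.00216, g' = -0.9434 → ψ = 0.3547
Converged at ψ = 0.3547.
Compositions from xᵢ = zᵢ/(1+ψ(Kᵢ−1)), yᵢ = Kᵢxᵢ:
  1: x = 0.1994, y = 0.6521
  2: x = 0.1544, y = 0.1282
  3: x = 0.6462, y = 0.2197

x_2 = 0.1544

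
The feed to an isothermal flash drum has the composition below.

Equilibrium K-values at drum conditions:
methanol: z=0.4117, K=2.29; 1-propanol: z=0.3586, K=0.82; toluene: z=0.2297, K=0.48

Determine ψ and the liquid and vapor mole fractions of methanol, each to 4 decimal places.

ψ = 0.7486, x_methanol = 0.2094, y_methanol = 0.4796

Material balance + equilibrium reduce to Σ zᵢ(Kᵢ−1)/(1+ψ(Kᵢ−1)) = 0.
Check two-phase: ΣzᵢKᵢ = 1.3471 > 1 and Σzᵢ/Kᵢ = 1.0956 > 1, so g(0) = 0.3471 > 0 and g(1) = -0.0956 < 0.
Newton iteration, ψ⁰ = 0.68:
  ψ = 0.6800: g = 0.02458, g' = -0.3582 → ψ = 0.7486
Converged at ψ = 0.7486.
Compositions from xᵢ = zᵢ/(1+ψ(Kᵢ−1)), yᵢ = Kᵢxᵢ:
  methanol: x = 0.2094, y = 0.4796
  1-propanol: x = 0.4144, y = 0.3398
  toluene: x = 0.3761, y = 0.1805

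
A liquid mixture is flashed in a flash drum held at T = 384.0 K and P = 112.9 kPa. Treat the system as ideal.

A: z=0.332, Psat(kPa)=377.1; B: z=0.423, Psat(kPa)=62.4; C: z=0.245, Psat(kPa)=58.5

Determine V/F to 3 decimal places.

Raoult's law: Kᵢ = Pᵢˢᵃᵗ/P = Pᵢˢᵃᵗ/112.9.
  K_A = 377.1/112.9 = 3.34012, K_B = 62.4/112.9 = 0.55270, K_C = 58.5/112.9 = 0.51816
Material balance + equilibrium reduce to Σ zᵢ(Kᵢ−1)/(1+V/F(Kᵢ−1)) = 0.
g(0) = ΣzᵢKᵢ − 1 = 0.470 and g(1) = 1 − Σzᵢ/Kᵢ = -0.338, so a root lies in (0, 1).
Newton–Raphson from V/F = 0.5:
  V/F = 0.500: g = -0.0412, g' = -0.625 → V/F = 0.434
  V/F = 0.434: g = 0.0013, g' = -0.669 → V/F = 0.436
Converged at V/F = 0.436.

V/F = 0.436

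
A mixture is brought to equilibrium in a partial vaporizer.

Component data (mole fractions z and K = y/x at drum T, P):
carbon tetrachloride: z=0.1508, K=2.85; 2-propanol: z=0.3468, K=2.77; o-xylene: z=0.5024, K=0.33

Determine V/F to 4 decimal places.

V/F = 0.4626

Material balance + equilibrium reduce to Σ zᵢ(Kᵢ−1)/(1+V/F(Kᵢ−1)) = 0.
Feasibility: ΣzᵢKᵢ = 1.5562, Σzᵢ/Kᵢ = 1.7005 — both > 1, two phases present.
Newton iteration, V/F⁰ = 0.5:
  V/F = 0.5000: g = -0.03561, g' = -0.9550 → V/F = 0.4627
  V/F = 0.4627: g = -0.00008, g' = -0.9519 → V/F = 0.4626
Converged at V/F = 0.4626.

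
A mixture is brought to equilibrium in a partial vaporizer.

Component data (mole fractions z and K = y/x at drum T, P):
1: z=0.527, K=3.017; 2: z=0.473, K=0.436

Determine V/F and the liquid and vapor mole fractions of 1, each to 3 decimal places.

V/F = 0.700, x_1 = 0.219, y_1 = 0.659

Binary case is linear: z₁(K₁−1)(1+V/F(K₂−1)) + z₂(K₂−1)(1+V/F(K₁−1)) = 0
⇒ V/F = [z₁(K₁−1)+z₂(K₂−1)] / [−(K₁−1)(K₂−1)] = 0.7962/1.1376 = 0.700
Compositions from xᵢ = zᵢ/(1+V/F(Kᵢ−1)), yᵢ = Kᵢxᵢ:
  1: x = 0.219, y = 0.659
  2: x = 0.781, y = 0.341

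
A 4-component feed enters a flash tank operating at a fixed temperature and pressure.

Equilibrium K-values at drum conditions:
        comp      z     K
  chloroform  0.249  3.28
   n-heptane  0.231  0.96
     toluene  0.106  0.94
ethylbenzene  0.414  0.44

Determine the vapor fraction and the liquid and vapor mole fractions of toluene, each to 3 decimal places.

Iterate (Newton) starting at ψ = 0.53:
  ψ = 0.530: g = -0.0886, g' = -0.529 → ψ = 0.362
  ψ = 0.362: g = 0.0041, g' = -0.593 → ψ = 0.369
Converged at ψ = 0.369.
Compositions from xᵢ = zᵢ/(1+ψ(Kᵢ−1)), yᵢ = Kᵢxᵢ:
  chloroform: x = 0.135, y = 0.443
  n-heptane: x = 0.234, y = 0.225
  toluene: x = 0.108, y = 0.102
  ethylbenzene: x = 0.522, y = 0.230

ψ = 0.369, x_toluene = 0.108, y_toluene = 0.102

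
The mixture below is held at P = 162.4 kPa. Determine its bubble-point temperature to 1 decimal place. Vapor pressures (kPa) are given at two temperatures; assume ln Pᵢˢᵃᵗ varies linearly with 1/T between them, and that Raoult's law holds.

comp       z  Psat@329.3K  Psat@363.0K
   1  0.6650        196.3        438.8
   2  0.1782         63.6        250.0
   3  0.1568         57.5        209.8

Bubble-point temperature: ΣzᵢPᵢˢᵃᵗ(T) = P. Interpolate ln Pᵢˢᵃᵗ = aᵢ + bᵢ/T.
  T = 329.3 K: ΣzᵢPᵢˢᵃᵗ = 150.89 kPa
  T = 363.0 K: ΣzᵢPᵢˢᵃᵗ = 369.25 kPa
  T = 346.1 K: ΣzᵢPᵢˢᵃᵗ = 239.72 kPa
  T = 337.7 K: ΣzᵢPᵢˢᵃᵗ = 191.04 kPa
  T = 333.5 K: ΣzᵢPᵢˢᵃᵗ = 169.98 kPa
  T = 331.4 K: ΣzᵢPᵢˢᵃᵗ = 160.20 kPa
Interpolating between 331.4 K and 333.5 K gives T ≈ 331.9 K.

T = 331.9 K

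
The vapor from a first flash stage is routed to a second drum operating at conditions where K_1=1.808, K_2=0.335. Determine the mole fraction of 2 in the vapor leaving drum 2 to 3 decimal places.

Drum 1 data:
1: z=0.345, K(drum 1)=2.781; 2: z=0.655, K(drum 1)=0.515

Drum 1:
Rachford–Rice: g(ψ₁) = Σ zᵢ(Kᵢ−1)/(1+ψ₁(Kᵢ−1)) = 0.
g(0) = ΣzᵢKᵢ − 1 = 0.297 and g(1) = 1 − Σzᵢ/Kᵢ = -0.396, so a root lies in (0, 1).
Binary case is linear: z₁(K₁−1)(1+ψ₁(K₂−1)) + z₂(K₂−1)(1+ψ₁(K₁−1)) = 0
⇒ ψ₁ = [z₁(K₁−1)+z₂(K₂−1)] / [−(K₁−1)(K₂−1)] = 0.2968/0.8638 = 0.344
Drum-1 compositions:
  1: x = 0.214, y = 0.595
  2: x = 0.786, y = 0.405
Drum-2 feed = drum-1 vapor: z₂ = (0.5952, 0.4048).
Drum 2:
Let ψ₂ = V/F and solve Σ zᵢ(Kᵢ−1)/(1+ψ₂(Kᵢ−1)) = 0.
g(0) = ΣzᵢKᵢ − 1 = 0.212 and g(1) = 1 − Σzᵢ/Kᵢ = -0.537, so a root lies in (0, 1).
Binary case is linear: z₁(K₁−1)(1+ψ₂(K₂−1)) + z₂(K₂−1)(1+ψ₂(K₁−1)) = 0
⇒ ψ₂ = [z₁(K₁−1)+z₂(K₂−1)] / [−(K₁−1)(K₂−1)] = 0.2118/0.5373 = 0.394
  1: x = 0.451, y = 0.816
  2: x = 0.549, y = 0.184

y_2 (drum 2) = 0.184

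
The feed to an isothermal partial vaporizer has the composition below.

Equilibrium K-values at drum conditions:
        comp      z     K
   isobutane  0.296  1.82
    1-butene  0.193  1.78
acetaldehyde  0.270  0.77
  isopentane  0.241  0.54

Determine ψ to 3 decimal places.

Iterate (Newton) starting at ψ = 0.36:
  ψ = 0.360: g = 0.1044, g' = -0.280 → ψ = 0.732
  ψ = 0.732: g = 0.0057, g' = -0.262 → ψ = 0.754
Converged at ψ = 0.754.

ψ = 0.754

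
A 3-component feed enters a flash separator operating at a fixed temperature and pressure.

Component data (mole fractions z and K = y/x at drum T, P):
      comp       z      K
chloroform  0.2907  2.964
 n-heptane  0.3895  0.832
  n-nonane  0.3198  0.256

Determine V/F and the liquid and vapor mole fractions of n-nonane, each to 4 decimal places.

V/F = 0.2789, x_n-nonane = 0.4035, y_n-nonane = 0.1033

Rachford–Rice: g(V/F) = Σ zᵢ(Kᵢ−1)/(1+V/F(Kᵢ−1)) = 0.
g(0) = ΣzᵢKᵢ − 1 = 0.2676 and g(1) = 1 − Σzᵢ/Kᵢ = -0.8154, so a root lies in (0, 1).
Newton–Raphson from V/F = 0.5:
  V/F = 0.5000: g = -0.16225, g' = -0.7474 → V/F = 0.2829
  V/F = 0.2829: g = -0.00306, g' = -0.7595 → V/F = 0.2789
Converged at V/F = 0.2789.
Compositions from xᵢ = zᵢ/(1+V/F(Kᵢ−1)), yᵢ = Kᵢxᵢ:
  chloroform: x = 0.1878, y = 0.5567
  n-heptane: x = 0.4086, y = 0.3400
  n-nonane: x = 0.4035, y = 0.1033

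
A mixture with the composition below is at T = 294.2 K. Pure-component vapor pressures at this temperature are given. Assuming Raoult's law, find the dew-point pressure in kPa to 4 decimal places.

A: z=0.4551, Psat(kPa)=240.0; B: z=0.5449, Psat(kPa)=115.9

At the dew point ψ → 1, so Σzᵢ/Kᵢ = 1 with Kᵢ = Pᵢˢᵃᵗ/P ⇒ 1/P = Σzᵢ/Pᵢˢᵃᵗ.
1/P = 0.4551/240.0 + 0.5449/115.9 = 0.0065977 ⇒ P = 151.5676 kPa

Pdew = 151.5676 kPa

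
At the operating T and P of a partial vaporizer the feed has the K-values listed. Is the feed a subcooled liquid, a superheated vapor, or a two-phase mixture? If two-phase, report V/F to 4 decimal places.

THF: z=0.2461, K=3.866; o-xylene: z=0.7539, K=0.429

ΣzᵢKᵢ = 1.2748; Σzᵢ/Kᵢ = 1.8210.
Both exceed 1, so a two-phase solution exists.
Let ψ = V/F and solve Σ zᵢ(Kᵢ−1)/(1+ψ(Kᵢ−1)) = 0.
Binary case is linear: z₁(K₁−1)(1+ψ(K₂−1)) + z₂(K₂−1)(1+ψ(K₁−1)) = 0
⇒ ψ = [z₁(K₁−1)+z₂(K₂−1)] / [−(K₁−1)(K₂−1)] = 0.27485/1.63649 = 0.1679

two-phase, V/F = 0.1679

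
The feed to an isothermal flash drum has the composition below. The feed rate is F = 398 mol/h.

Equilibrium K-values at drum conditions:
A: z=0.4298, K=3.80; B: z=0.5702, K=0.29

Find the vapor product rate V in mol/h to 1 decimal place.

Material balance + equilibrium reduce to Σ zᵢ(Kᵢ−1)/(1+ψ(Kᵢ−1)) = 0.
Check two-phase: ΣzᵢKᵢ = 1.7986 > 1 and Σzᵢ/Kᵢ = 2.0793 > 1, so g(0) = 0.7986 > 0 and g(1) = -1.0793 < 0.
Binary case is linear: z₁(K₁−1)(1+ψ(K₂−1)) + z₂(K₂−1)(1+ψ(K₁−1)) = 0
⇒ ψ = [z₁(K₁−1)+z₂(K₂−1)] / [−(K₁−1)(K₂−1)] = 0.79860/1.98800 = 0.4017
Then V = ψ·F = 0.4017·398 = 159.9 mol/h and L = F − V = 238.1 mol/h.

V = 159.9 mol/h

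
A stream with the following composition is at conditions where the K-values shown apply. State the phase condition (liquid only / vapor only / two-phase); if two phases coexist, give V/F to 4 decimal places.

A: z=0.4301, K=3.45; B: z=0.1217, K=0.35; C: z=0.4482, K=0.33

two-phase, V/F = 0.4134

ΣzᵢKᵢ = 1.6743; Σzᵢ/Kᵢ = 1.8306.
Both exceed 1, so a two-phase solution exists.
Iterate (Newton) starting at ψ = 0.36:
  ψ = 0.3600: g = 0.06089, g' = -1.1660 → ψ = 0.4122
  ψ = 0.4122: g = 0.00133, g' = -1.1190 → ψ = 0.4134
Converged at ψ = 0.4134.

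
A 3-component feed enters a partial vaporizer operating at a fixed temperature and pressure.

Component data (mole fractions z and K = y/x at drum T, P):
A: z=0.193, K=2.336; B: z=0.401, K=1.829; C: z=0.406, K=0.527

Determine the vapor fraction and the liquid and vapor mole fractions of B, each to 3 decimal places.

Let ψ = V/F and solve Σ zᵢ(Kᵢ−1)/(1+ψ(Kᵢ−1)) = 0.
Check two-phase: ΣzᵢKᵢ = 1.398 > 1 and Σzᵢ/Kᵢ = 1.072 > 1, so g(0) = 0.398 > 0 and g(1) = -0.072 < 0.
Iterate (Newton) starting at ψ = 0.35:
  ψ = 0.350: g = 0.2032, g' = -0.456 → ψ = 0.796
  ψ = 0.796: g = 0.0173, g' = -0.415 → ψ = 0.838
  ψ = 0.838: g = -0.0001, g' = -0.422 → ψ = 0.837
Converged at ψ = 0.837.
Compositions from xᵢ = zᵢ/(1+ψ(Kᵢ−1)), yᵢ = Kᵢxᵢ:
  A: x = 0.091, y = 0.213
  B: x = 0.237, y = 0.433
  C: x = 0.672, y = 0.354

ψ = 0.837, x_B = 0.237, y_B = 0.433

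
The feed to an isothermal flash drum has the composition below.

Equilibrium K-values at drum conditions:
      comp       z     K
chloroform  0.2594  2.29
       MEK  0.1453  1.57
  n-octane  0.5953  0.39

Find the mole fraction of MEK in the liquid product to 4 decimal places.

Let β = V/F and solve Σ zᵢ(Kᵢ−1)/(1+β(Kᵢ−1)) = 0.
Check two-phase: ΣzᵢKᵢ = 1.0543 > 1 and Σzᵢ/Kᵢ = 1.7322 > 1, so g(0) = 0.0543 > 0 and g(1) = -0.7322 < 0.
Iterate (Newton) starting at β = 0.69:
  β = 0.6900: g = -0.39058, g' = -0.8057 → β = 0.2052
  β = 0.2052: g = -0.07636, g' = -0.5971 → β = 0.0773
  β = 0.0773: g = 0.00248, g' = -0.6442 → β = 0.0812
Converged at β = 0.0812.
Compositions from xᵢ = zᵢ/(1+β(Kᵢ−1)), yᵢ = Kᵢxᵢ:
  chloroform: x = 0.2348, y = 0.5377
  MEK: x = 0.1389, y = 0.2180
  n-octane: x = 0.6263, y = 0.2443

x_MEK = 0.1389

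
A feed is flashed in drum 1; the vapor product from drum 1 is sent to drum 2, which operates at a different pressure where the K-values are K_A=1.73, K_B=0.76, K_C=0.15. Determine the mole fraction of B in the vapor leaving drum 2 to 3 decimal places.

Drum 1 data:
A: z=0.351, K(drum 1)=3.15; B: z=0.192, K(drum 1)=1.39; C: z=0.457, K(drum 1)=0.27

Drum 1:
Let ψ₁ = V/F and solve Σ zᵢ(Kᵢ−1)/(1+ψ₁(Kᵢ−1)) = 0.
Check two-phase: ΣzᵢKᵢ = 1.496 > 1 and Σzᵢ/Kᵢ = 1.942 > 1, so g(0) = 0.496 > 0 and g(1) = -0.942 < 0.
Newton–Raphson from ψ₁ = 0.5:
  ψ₁ = 0.500: g = -0.0990, g' = -1.001 → ψ₁ = 0.401
  ψ₁ = 0.401: g = -0.0018, g' = -0.977 → ψ₁ = 0.399
Converged at ψ₁ = 0.399.
Drum-1 compositions:
  A: x = 0.189, y = 0.595
  B: x = 0.166, y = 0.231
  C: x = 0.645, y = 0.174
Drum-2 feed = drum-1 vapor: z₂ = (0.5949, 0.2309, 0.1742).
Drum 2:
Newton iteration, ψ₂⁰ = 0.35:
  ψ₂ = 0.350: g = 0.0747, g' = -0.472 → ψ₂ = 0.508
  ψ₂ = 0.508: g = -0.0070, g' = -0.576 → ψ₂ = 0.496
Converged at ψ₂ = 0.496.
  A: x = 0.437, y = 0.756
  B: x = 0.262, y = 0.199
  C: x = 0.301, y = 0.045

y_B (drum 2) = 0.199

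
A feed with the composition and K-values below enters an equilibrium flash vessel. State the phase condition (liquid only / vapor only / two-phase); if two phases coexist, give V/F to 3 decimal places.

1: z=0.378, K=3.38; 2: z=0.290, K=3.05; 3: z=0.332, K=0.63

vapor only

ΣzᵢKᵢ = 2.371; Σzᵢ/Kᵢ = 0.734.
Since Σzᵢ/Kᵢ < 1 the mixture is above its dew point — single vapor phase.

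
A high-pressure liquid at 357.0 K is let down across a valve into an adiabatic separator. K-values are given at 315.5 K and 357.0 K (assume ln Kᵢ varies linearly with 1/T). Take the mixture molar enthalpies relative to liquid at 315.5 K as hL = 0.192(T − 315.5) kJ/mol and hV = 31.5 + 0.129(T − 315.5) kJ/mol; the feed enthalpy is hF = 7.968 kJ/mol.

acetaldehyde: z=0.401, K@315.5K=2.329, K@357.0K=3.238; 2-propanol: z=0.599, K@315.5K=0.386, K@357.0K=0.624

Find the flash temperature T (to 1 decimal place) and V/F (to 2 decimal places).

Adiabatic flash: solve Rachford–Rice at each trial T, then check hF = ψ·hV(T) + (1−ψ)·hL(T).
  T = 315.5 K: K = (2.329, 0.386), RR gives ψ = 0.202, H_out = 6.375 kJ/mol
  T = 357.0 K: K = (3.238, 0.624), RR gives ψ = 0.799, H_out = 31.043 kJ/mol
  T = 336.2 K: K = (2.773, 0.498), RR gives ψ = 0.461, H_out = 17.885 kJ/mol
  T = 325.9 K: K = (2.549, 0.440), RR gives ψ = 0.330, H_out = 12.176 kJ/mol
  T = 320.7 K: K = (2.439, 0.413), RR gives ψ = 0.266, H_out = 9.304 kJ/mol
  T = 318.1 K: K = (2.384, 0.399), RR gives ψ = 0.235, H_out = 7.850 kJ/mol
  T = 319.4 K: K = (2.411, 0.406), RR gives ψ = 0.251, H_out = 8.579 kJ/mol
Linear interpolation between T = 318.1 (H_out = 7.850) and T = 319.4 (H_out = 8.579) on hF = 7.968 gives T ≈ 318.3 K, at which ψ = 0.24.

T = 318.3 K, V/F = 0.24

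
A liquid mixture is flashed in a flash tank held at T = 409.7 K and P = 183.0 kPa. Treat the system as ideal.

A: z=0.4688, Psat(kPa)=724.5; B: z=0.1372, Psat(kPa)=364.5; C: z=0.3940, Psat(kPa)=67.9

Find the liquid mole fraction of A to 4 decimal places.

x_A = 0.1405

Raoult's law: Kᵢ = Pᵢˢᵃᵗ/P = Pᵢˢᵃᵗ/183.0.
  K_A = 724.5/183.0 = 3.959016, K_B = 364.5/183.0 = 1.991803, K_C = 67.9/183.0 = 0.371038
Let β = V/F and solve Σ zᵢ(Kᵢ−1)/(1+β(Kᵢ−1)) = 0.
g(0) = ΣzᵢKᵢ − 1 = 1.2755 and g(1) = 1 − Σzᵢ/Kᵢ = -0.2492, so a root lies in (0, 1).
Newton iteration, β⁰ = 0.5:
  β = 0.5000: g = 0.28893, g' = -1.0596 → β = 0.7727
  β = 0.7727: g = 0.01704, g' = -1.0132 → β = 0.7895
  β = 0.7895: g = -0.00011, g' = -1.0262 → β = 0.7894
Converged at β = 0.7894.
Compositions from xᵢ = zᵢ/(1+β(Kᵢ−1)), yᵢ = Kᵢxᵢ:
  A: x = 0.1405, y = 0.5564
  B: x = 0.0770, y = 0.1533
  C: x = 0.7825, y = 0.2903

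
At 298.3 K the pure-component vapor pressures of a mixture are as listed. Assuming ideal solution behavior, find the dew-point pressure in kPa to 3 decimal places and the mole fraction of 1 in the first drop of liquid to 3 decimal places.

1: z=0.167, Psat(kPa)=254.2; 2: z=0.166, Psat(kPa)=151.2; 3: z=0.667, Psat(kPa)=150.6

Pdew = 161.713 kPa, x_1 = 0.106

At the dew point ψ → 1, so Σzᵢ/Kᵢ = 1 with Kᵢ = Pᵢˢᵃᵗ/P ⇒ 1/P = Σzᵢ/Pᵢˢᵃᵗ.
1/P = 0.167/254.2 + 0.166/151.2 + 0.667/150.6 = 0.006184 ⇒ P = 161.713 kPa
xᵢ = zᵢP/Pᵢˢᵃᵗ ⇒ x_1 = 0.167·161.713/254.2 = 0.106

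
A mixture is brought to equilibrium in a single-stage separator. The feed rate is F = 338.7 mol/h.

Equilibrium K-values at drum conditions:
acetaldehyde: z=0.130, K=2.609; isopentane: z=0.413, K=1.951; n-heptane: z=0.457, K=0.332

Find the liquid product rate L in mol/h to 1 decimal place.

Newton iteration, V/F⁰ = 0.44:
  V/F = 0.440: g = -0.0330, g' = -0.710 → V/F = 0.394
  V/F = 0.394: g = -0.0003, g' = -0.699 → V/F = 0.393
Converged at V/F = 0.393.
Then V = V/F·F = 0.3931·338.7 = 133.2 mol/h and L = F − V = 205.5 mol/h.

L = 205.5 mol/h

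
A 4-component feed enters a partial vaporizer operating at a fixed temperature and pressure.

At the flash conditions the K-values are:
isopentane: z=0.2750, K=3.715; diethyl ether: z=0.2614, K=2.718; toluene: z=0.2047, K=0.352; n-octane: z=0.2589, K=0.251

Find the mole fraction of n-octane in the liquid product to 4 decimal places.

Newton–Raphson from β = 0.5:
  β = 0.5000: g = 0.05204, g' = -1.1473 → β = 0.5454
  β = 0.5454: g = -0.00013, g' = -1.1557 → β = 0.5452
Converged at β = 0.5452.
Compositions from xᵢ = zᵢ/(1+β(Kᵢ−1)), yᵢ = Kᵢxᵢ:
  isopentane: x = 0.1109, y = 0.4119
  diethyl ether: x = 0.1350, y = 0.3668
  toluene: x = 0.3165, y = 0.1114
  n-octane: x = 0.4376, y = 0.1098

x_n-octane = 0.4376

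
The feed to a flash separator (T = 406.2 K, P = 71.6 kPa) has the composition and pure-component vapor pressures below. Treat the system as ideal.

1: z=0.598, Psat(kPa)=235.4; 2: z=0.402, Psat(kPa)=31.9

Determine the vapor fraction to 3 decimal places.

ψ = 0.903

Raoult's law: Kᵢ = Pᵢˢᵃᵗ/P = Pᵢˢᵃᵗ/71.6.
  K_1 = 235.4/71.6 = 3.28771, K_2 = 31.9/71.6 = 0.44553
Material balance + equilibrium reduce to Σ zᵢ(Kᵢ−1)/(1+ψ(Kᵢ−1)) = 0.
Check two-phase: ΣzᵢKᵢ = 2.145 > 1 and Σzᵢ/Kᵢ = 1.084 > 1, so g(0) = 1.145 > 0 and g(1) = -0.084 < 0.
Binary case is linear: z₁(K₁−1)(1+ψ(K₂−1)) + z₂(K₂−1)(1+ψ(K₁−1)) = 0
⇒ ψ = [z₁(K₁−1)+z₂(K₂−1)] / [−(K₁−1)(K₂−1)] = 1.1452/1.2685 = 0.903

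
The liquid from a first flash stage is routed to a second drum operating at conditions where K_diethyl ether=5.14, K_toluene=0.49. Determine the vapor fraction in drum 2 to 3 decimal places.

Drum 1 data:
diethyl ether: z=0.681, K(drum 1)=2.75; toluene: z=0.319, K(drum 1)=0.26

Drum 1:
Material balance + equilibrium reduce to Σ zᵢ(Kᵢ−1)/(1+ψ₁(Kᵢ−1)) = 0.
g(0) = ΣzᵢKᵢ − 1 = 0.956 and g(1) = 1 − Σzᵢ/Kᵢ = -0.475, so a root lies in (0, 1).
Binary case is linear: z₁(K₁−1)(1+ψ₁(K₂−1)) + z₂(K₂−1)(1+ψ₁(K₁−1)) = 0
⇒ ψ₁ = [z₁(K₁−1)+z₂(K₂−1)] / [−(K₁−1)(K₂−1)] = 0.9557/1.2950 = 0.738
Drum-1 compositions:
  diethyl ether: x = 0.297, y = 0.817
  toluene: x = 0.703, y = 0.183
Drum-2 feed = drum-1 liquid: z₂ = (0.2972, 0.7028).
Drum 2:
Newton–Raphson from ψ₂ = 0.62:
  ψ₂ = 0.620: g = -0.1792, g' = -0.791 → ψ₂ = 0.394
  ψ₂ = 0.394: g = 0.0195, g' = -1.023 → ψ₂ = 0.413
Converged at ψ₂ = 0.413.
  diethyl ether: x = 0.110, y = 0.564
  toluene: x = 0.890, y = 0.436

V/F (drum 2) = 0.413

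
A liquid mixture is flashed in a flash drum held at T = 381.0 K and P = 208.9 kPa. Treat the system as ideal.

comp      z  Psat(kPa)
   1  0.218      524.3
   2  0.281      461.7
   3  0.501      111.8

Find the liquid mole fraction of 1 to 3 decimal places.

x_1 = 0.106

Raoult's law: Kᵢ = Pᵢˢᵃᵗ/P = Pᵢˢᵃᵗ/208.9.
  K_1 = 524.3/208.9 = 2.50981, K_2 = 461.7/208.9 = 2.21015, K_3 = 111.8/208.9 = 0.53518
Let ψ = V/F and solve Σ zᵢ(Kᵢ−1)/(1+ψ(Kᵢ−1)) = 0.
Feasibility: ΣzᵢKᵢ = 1.436, Σzᵢ/Kᵢ = 1.150 — both > 1, two phases present.
Newton–Raphson from ψ = 0.62:
  ψ = 0.620: g = 0.0371, g' = -0.481 → ψ = 0.697
  ψ = 0.697: g = 0.0002, g' = -0.476 → ψ = 0.698
Converged at ψ = 0.698.
Compositions from xᵢ = zᵢ/(1+ψ(Kᵢ−1)), yᵢ = Kᵢxᵢ:
  1: x = 0.106, y = 0.266
  2: x = 0.152, y = 0.337
  3: x = 0.741, y = 0.397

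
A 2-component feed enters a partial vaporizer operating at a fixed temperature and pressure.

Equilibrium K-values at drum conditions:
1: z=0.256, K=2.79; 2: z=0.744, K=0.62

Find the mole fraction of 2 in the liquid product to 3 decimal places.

Let ψ = V/F and solve Σ zᵢ(Kᵢ−1)/(1+ψ(Kᵢ−1)) = 0.
Feasibility: ΣzᵢKᵢ = 1.176, Σzᵢ/Kᵢ = 1.292 — both > 1, two phases present.
Binary case is linear: z₁(K₁−1)(1+ψ(K₂−1)) + z₂(K₂−1)(1+ψ(K₁−1)) = 0
⇒ ψ = [z₁(K₁−1)+z₂(K₂−1)] / [−(K₁−1)(K₂−1)] = 0.1755/0.6802 = 0.258
Compositions from xᵢ = zᵢ/(1+ψ(Kᵢ−1)), yᵢ = Kᵢxᵢ:
  1: x = 0.175, y = 0.489
  2: x = 0.825, y = 0.511

x_2 = 0.825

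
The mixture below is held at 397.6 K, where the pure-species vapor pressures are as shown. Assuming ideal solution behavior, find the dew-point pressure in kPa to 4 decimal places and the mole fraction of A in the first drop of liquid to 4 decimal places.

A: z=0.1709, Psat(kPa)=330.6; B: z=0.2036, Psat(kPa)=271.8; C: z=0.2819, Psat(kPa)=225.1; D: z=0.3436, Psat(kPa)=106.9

Pdew = 174.4418 kPa, x_A = 0.0902

At the dew point ψ → 1, so Σzᵢ/Kᵢ = 1 with Kᵢ = Pᵢˢᵃᵗ/P ⇒ 1/P = Σzᵢ/Pᵢˢᵃᵗ.
1/P = 0.1709/330.6 + 0.2036/271.8 + 0.2819/225.1 + 0.3436/106.9 = 0.0057326 ⇒ P = 174.4418 kPa
xᵢ = zᵢP/Pᵢˢᵃᵗ ⇒ x_A = 0.1709·174.4418/330.6 = 0.0902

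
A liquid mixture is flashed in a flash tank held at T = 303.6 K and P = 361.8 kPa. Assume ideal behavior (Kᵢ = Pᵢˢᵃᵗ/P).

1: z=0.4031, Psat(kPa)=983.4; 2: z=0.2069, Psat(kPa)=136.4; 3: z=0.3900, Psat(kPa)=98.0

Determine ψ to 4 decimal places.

ψ = 0.2342

Raoult's law: Kᵢ = Pᵢˢᵃᵗ/P = Pᵢˢᵃᵗ/361.8.
  K_1 = 983.4/361.8 = 2.718076, K_2 = 136.4/361.8 = 0.377004, K_3 = 98.0/361.8 = 0.270868
Material balance + equilibrium reduce to Σ zᵢ(Kᵢ−1)/(1+ψ(Kᵢ−1)) = 0.
g(0) = ΣzᵢKᵢ − 1 = 0.2793 and g(1) = 1 − Σzᵢ/Kᵢ = -1.1369, so a root lies in (0, 1).
Newton–Raphson from ψ = 0.5:
  ψ = 0.5000: g = -0.26219, g' = -1.0272 → ψ = 0.2448
  ψ = 0.2448: g = -0.01068, g' = -1.0087 → ψ = 0.2342
Converged at ψ = 0.2342.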